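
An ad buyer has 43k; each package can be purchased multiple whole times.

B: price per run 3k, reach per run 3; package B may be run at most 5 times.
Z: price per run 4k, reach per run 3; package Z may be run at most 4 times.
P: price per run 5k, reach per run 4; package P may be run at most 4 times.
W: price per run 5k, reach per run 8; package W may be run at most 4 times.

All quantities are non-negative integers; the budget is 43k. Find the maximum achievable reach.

This is a bounded integer knapsack.
W has the best ratio (8/5); taking only W gives at most 4×8 = 32 (stopped by the supply cap of 4).
Mixing does better — 5×B, 2×Z, and 4×W: price 43 ≤ 43, reach 5·3 + 2·3 + 4·8 = 53.

53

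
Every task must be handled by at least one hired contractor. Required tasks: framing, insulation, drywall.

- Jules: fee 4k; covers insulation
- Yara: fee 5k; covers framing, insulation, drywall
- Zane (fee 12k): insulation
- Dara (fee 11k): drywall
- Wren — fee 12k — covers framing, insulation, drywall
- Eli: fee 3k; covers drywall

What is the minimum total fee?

Yara alone covers framing, insulation, drywall — every task.
Total fee: 5.
No cover costs less than 5.

5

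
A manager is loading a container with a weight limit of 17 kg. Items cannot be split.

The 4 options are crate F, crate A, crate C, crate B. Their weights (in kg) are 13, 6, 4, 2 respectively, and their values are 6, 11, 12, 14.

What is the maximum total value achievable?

Allowing fractional choices, the relaxed optimum would be about 39.3, but items are indivisible.
crate A + crate C + crate B: weight 6 + 4 + 2 = 12 ≤ 17, value 11 + 12 + 14 = 37.
crate C + crate B: weight 4 + 2 = 6 ≤ 17, value 12 + 14 = 26.
Best is crate A, crate C, and crate B with total value 37.

37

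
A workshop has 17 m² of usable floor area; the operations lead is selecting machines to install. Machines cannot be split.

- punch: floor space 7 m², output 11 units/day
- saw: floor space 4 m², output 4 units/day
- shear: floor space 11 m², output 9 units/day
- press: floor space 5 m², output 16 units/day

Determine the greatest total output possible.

Allowing fractional choices, the relaxed optimum would be about 31.8, but machines are indivisible.
punch + press: floor space 7 + 5 = 12 ≤ 17, output 11 + 16 = 27.
shear + press: floor space 11 + 5 = 16 ≤ 17, output 9 + 16 = 25.
punch + saw + press: floor space 7 + 4 + 5 = 16 ≤ 17, output 11 + 4 + 16 = 31.
Best is punch, saw, and press with total output 31.

31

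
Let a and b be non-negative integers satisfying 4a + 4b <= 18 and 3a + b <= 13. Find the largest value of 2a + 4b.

The continuous relaxation peaks at (0, 4.5) with value 18.00; rounding to a feasible lattice point costs some objective.
(a,b)=(0,4): 4·0+4·4=16≤18, 3·0+1·4=4≤13, objective 16.
(a,b)=(1,3): 4·1+4·3=16≤18, 3·1+1·3=6≤13, objective 14.
(a,b)=(0,3): 4·0+4·3=12≤18, 3·0+1·3=3≤13, objective 12.
Maximum is 16 at (a,b)=(0,4).

16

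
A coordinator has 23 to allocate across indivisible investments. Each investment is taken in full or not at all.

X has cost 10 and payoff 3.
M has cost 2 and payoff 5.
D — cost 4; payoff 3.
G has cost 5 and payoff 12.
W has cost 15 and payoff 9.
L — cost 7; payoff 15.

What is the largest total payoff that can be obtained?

Allowing fractional choices, the relaxed optimum would be about 38.0, but investments are indivisible.
M + D + G + L: cost 2 + 4 + 5 + 7 = 18 ≤ 23, payoff 5 + 3 + 12 + 15 = 35.
M + G + L: cost 2 + 5 + 7 = 14 ≤ 23, payoff 5 + 12 + 15 = 32.
D + G + L: cost 4 + 5 + 7 = 16 ≤ 23, payoff 3 + 12 + 15 = 30.
Best is M, D, G, and L with total payoff 35.

35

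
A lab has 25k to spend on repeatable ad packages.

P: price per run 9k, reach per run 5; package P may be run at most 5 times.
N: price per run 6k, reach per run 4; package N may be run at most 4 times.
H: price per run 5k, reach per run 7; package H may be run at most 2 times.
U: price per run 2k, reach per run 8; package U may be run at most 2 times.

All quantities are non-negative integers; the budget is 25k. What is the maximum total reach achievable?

35

This is a bounded integer knapsack.
1×P, 2×H, and 2×U: price 23 ≤ 25, reach 1·5 + 2·7 + 2·8 = 35.
1×N, 2×H, and 2×U: price 20 ≤ 25, reach 1·4 + 2·7 + 2·8 = 34.
Best is 35.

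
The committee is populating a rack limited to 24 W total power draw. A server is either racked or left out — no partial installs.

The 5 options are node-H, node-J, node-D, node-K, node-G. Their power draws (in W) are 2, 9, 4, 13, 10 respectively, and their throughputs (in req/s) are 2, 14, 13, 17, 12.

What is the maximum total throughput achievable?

This is a 0-1 knapsack instance.
node-J + node-D + node-G: power draw 9 + 4 + 10 = 23 ≤ 24, throughput 14 + 13 + 12 = 39.
node-H + node-D + node-K: power draw 2 + 4 + 13 = 19 ≤ 24, throughput 2 + 13 + 17 = 32.
node-H + node-J + node-K: power draw 2 + 9 + 13 = 24 ≤ 24, throughput 2 + 14 + 17 = 33.
Best is node-J, node-D, and node-G with total throughput 39.

39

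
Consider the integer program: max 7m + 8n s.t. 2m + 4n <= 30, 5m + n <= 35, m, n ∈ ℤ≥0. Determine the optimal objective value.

75

The continuous relaxation peaks at (6.11, 4.44) with value 78.33; rounding to a feasible lattice point costs some objective.
(m,n)=(5,5): 2·5+4·5=30≤30, 5·5+1·5=30≤35, objective 75.
(m,n)=(6,4): 2·6+4·4=28≤30, 5·6+1·4=34≤35, objective 74.
Maximum is 75 at (m,n)=(5,5).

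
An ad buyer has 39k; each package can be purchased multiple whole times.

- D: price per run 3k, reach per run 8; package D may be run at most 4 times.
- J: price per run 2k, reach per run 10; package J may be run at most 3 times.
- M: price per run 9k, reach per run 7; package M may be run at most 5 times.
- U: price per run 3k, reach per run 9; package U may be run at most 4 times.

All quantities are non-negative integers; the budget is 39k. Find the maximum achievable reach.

This is a bounded integer knapsack.
Take 4×D, 3×J, 1×M, and 4×U: price 39 ≤ 39, reach 4·8 + 3·10 + 1·7 + 4·9 = 105.
J has the best ratio (10/2) and is taken to its limit of 3; remaining capacity is filled optimally with the others.

105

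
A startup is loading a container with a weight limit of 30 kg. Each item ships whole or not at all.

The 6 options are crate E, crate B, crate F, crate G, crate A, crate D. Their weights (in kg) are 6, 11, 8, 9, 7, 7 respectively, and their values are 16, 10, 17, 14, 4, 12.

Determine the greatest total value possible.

Treat it as a binary knapsack problem.
crate E + crate F + crate G + crate A: weight 6 + 8 + 9 + 7 = 30 ≤ 30, value 16 + 17 + 14 + 4 = 51.
crate E + crate F + crate G + crate D: weight 6 + 8 + 9 + 7 = 30 ≤ 30, value 16 + 17 + 14 + 12 = 59.
crate E + crate F + crate A + crate D: weight 6 + 8 + 7 + 7 = 28 ≤ 30, value 16 + 17 + 4 + 12 = 49.
Best is crate E, crate F, crate G, and crate D with total value 59.

59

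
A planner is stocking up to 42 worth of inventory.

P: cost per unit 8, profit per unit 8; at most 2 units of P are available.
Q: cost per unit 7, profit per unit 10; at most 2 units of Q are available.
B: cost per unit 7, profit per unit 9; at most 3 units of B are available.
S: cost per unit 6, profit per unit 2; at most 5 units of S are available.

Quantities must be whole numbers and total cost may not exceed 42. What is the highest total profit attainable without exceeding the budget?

49

Q has the best ratio (10/7); taking only Q gives at most 2×10 = 20 (stopped by the supply cap of 2).
Mixing does better — 2×Q, 3×B, and 1×S: cost 41 ≤ 42, profit 2·10 + 3·9 + 1·2 = 49.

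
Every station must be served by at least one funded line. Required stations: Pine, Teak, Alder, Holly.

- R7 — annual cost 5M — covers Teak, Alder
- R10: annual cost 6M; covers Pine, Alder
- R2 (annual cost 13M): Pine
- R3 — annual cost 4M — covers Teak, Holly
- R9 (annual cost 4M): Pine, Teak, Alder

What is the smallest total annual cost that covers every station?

Choose R3 and R9: together they cover Pine, Teak, Alder, Holly — every station.
Total annual cost: 4 + 4 = 8.
No cover costs less than 8.

8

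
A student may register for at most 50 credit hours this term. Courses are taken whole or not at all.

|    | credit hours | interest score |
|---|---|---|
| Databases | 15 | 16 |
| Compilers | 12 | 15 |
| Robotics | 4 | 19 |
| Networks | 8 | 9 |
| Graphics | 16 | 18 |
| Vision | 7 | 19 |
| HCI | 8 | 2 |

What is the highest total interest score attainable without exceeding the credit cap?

81

Compilers + Robotics + Networks + Graphics + Vision: credit hours 12 + 4 + 8 + 16 + 7 = 47 ≤ 50, interest score 15 + 19 + 9 + 18 + 19 = 80.
Databases + Robotics + Networks + Graphics + Vision: credit hours 15 + 4 + 8 + 16 + 7 = 50 ≤ 50, interest score 16 + 19 + 9 + 18 + 19 = 81.
Best is Databases, Robotics, Networks, Graphics, and Vision with total interest score 81.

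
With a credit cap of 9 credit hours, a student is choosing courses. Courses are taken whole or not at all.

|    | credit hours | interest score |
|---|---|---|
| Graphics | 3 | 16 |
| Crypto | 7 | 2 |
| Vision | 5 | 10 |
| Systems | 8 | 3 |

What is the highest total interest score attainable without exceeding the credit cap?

26

This is an integer program with binary decision variables.
Allowing fractional choices, the relaxed optimum would be about 26.4, but courses are indivisible.
Graphics + Vision: credit hours 3 + 5 = 8 ≤ 9, interest score 16 + 10 = 26.
Vision: credit hours 5 ≤ 9, interest score 10.
Graphics: credit hours 3 ≤ 9, interest score 16.
Best is Graphics and Vision with total interest score 26.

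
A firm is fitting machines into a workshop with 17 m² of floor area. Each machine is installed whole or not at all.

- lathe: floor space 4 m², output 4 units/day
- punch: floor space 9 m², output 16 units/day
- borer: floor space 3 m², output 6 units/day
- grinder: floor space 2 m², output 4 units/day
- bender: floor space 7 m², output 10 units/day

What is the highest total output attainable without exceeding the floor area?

Allowing fractional choices, the relaxed optimum would be about 30.3, but machines are indivisible.
lathe + punch + borer: floor space 4 + 9 + 3 = 16 ≤ 17, output 4 + 16 + 6 = 26.
punch + borer + grinder: floor space 9 + 3 + 2 = 14 ≤ 17, output 16 + 6 + 4 = 26.
punch + bender: floor space 9 + 7 = 16 ≤ 17, output 16 + 10 = 26.
The maximum output is 26; one optimal choice is punch, borer, and grinder.

26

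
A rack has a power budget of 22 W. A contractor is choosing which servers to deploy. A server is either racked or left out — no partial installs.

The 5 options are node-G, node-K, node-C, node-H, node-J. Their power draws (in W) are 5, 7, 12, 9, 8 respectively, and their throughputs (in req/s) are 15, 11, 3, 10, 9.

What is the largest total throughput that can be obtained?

36

Take node-G, node-K, and node-H: power draw 5 + 7 + 9 = 21 ≤ 22, throughput 15 + 11 + 10 = 36.
No other feasible combination does better.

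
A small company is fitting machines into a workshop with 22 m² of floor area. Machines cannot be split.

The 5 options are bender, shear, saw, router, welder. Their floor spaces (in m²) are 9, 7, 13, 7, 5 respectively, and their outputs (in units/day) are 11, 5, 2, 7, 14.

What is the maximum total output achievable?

Treat it as a binary knapsack problem.
shear + router + welder: floor space 7 + 7 + 5 = 19 ≤ 22, output 5 + 7 + 14 = 26.
bender + shear + welder: floor space 9 + 7 + 5 = 21 ≤ 22, output 11 + 5 + 14 = 30.
bender + router + welder: floor space 9 + 7 + 5 = 21 ≤ 22, output 11 + 7 + 14 = 32.
Best is bender, router, and welder with total output 32.

32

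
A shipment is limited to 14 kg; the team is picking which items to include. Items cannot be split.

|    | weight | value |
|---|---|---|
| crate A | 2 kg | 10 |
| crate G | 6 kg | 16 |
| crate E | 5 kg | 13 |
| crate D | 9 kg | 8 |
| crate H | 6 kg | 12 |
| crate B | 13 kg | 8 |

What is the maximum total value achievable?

Allowing fractional choices, the relaxed optimum would be about 41.0, but items are indivisible.
crate A + crate G + crate H: weight 2 + 6 + 6 = 14 ≤ 14, value 10 + 16 + 12 = 38.
crate A + crate G + crate E: weight 2 + 6 + 5 = 13 ≤ 14, value 10 + 16 + 13 = 39.
crate A + crate E + crate H: weight 2 + 5 + 6 = 13 ≤ 14, value 10 + 13 + 12 = 35.
Best is crate A, crate G, and crate E with total value 39.

39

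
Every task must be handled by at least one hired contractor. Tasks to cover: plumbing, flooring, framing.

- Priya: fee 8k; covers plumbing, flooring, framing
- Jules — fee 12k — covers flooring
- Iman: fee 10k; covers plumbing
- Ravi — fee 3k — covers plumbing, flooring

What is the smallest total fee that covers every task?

The greedy cost-per-new-task heuristic would pick Ravi and Priya for 11, but a cheaper cover exists.
Priya alone covers plumbing, flooring, framing — every task.
Total fee: 8.
No cover costs less than 8.

8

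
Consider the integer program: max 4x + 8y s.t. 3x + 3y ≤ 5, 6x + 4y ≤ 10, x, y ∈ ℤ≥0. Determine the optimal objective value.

The continuous relaxation peaks at (0, 1.67) with value 13.33; rounding to a feasible lattice point costs some objective.
(x,y)=(0,1) is feasible, giving 8.
(x,y)=(1,0) is feasible, giving 4.
Maximum is 8 at (x,y)=(0,1).

8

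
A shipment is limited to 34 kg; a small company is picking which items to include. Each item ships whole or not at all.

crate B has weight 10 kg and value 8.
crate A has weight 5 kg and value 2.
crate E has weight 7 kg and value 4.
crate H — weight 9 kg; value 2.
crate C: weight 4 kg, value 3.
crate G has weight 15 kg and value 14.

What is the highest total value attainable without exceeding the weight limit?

27

This is an integer program with binary decision variables.
Allowing fractional choices, the relaxed optimum would be about 27.9, but items are indivisible.
crate B + crate E + crate G: weight 10 + 7 + 15 = 32 ≤ 34, value 8 + 4 + 14 = 26.
crate B + crate A + crate C + crate G: weight 10 + 5 + 4 + 15 = 34 ≤ 34, value 8 + 2 + 3 + 14 = 27.
Best is crate B, crate A, crate C, and crate G with total value 27.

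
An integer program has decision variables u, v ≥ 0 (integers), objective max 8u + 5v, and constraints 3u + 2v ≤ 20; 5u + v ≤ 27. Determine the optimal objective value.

(u,v)=(4,4) is feasible, giving 52.
(u,v)=(5,2) is feasible, giving 50.
(u,v)=(3,5) is feasible, giving 49.
No feasible integer point exceeds 52.

52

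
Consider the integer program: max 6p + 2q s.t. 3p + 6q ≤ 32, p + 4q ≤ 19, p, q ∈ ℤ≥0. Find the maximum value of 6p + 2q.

The continuous relaxation peaks at (10.7, 0) with value 64.00; rounding to a feasible lattice point costs some objective.
(p,q)=(10,0): 3·10+6·0=30≤32, 1·10+4·0=10≤19, objective 60.
(p,q)=(9,0): 3·9+6·0=27≤32, 1·9+4·0=9≤19, objective 54.
Maximum is 60 at (p,q)=(10,0).

60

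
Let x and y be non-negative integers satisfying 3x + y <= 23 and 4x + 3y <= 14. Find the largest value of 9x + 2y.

27

The continuous relaxation peaks at (3.5, 0) with value 31.50; rounding to a feasible lattice point costs some objective.
(x,y)=(3,0) is feasible, giving 27.
(x,y)=(2,1) is feasible, giving 20.
(x,y)=(2,0) is feasible, giving 18.
The best lattice point is (3,0), giving 27.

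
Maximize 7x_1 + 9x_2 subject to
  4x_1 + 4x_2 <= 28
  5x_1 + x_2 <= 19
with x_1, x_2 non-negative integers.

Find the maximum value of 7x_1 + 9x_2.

(x_1,x_2)=(0,7): 4·0+4·7=28≤28, 5·0+1·7=7≤19, objective 63.
(x_1,x_2)=(1,6): 4·1+4·6=28≤28, 5·1+1·6=11≤19, objective 61.
(x_1,x_2)=(0,6): 4·0+4·6=24≤28, 5·0+1·6=6≤19, objective 54.
Maximum is 63 at (x_1,x_2)=(0,7).

63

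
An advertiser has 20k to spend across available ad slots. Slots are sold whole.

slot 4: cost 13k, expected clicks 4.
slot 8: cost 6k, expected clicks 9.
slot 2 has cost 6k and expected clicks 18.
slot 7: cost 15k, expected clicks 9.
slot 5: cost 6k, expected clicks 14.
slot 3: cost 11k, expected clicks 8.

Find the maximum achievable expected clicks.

41

This is an integer program with binary decision variables.
Take slot 8, slot 2, and slot 5: cost 6 + 6 + 6 = 18 ≤ 20, expected clicks 9 + 18 + 14 = 41.
No other feasible combination does better.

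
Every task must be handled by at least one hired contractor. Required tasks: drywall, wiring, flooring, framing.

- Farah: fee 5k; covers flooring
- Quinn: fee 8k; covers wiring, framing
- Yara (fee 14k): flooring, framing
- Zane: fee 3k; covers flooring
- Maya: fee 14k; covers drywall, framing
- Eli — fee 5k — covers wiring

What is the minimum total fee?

22

Choose Zane, Maya, and Eli: together they cover drywall, wiring, flooring, framing — every task.
Total fee: 3 + 14 + 5 = 22.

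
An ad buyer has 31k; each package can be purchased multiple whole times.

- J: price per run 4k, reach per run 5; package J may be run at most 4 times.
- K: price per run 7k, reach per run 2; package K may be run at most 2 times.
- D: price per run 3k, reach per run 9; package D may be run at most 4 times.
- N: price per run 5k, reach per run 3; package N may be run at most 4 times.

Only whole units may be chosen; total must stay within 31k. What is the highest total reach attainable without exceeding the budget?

D has the best ratio (9/3); taking only D gives at most 4×9 = 36 (stopped by the supply cap of 4).
Mixing does better — 4×J and 4×D: price 28 ≤ 31, reach 4·5 + 4·9 = 56.

56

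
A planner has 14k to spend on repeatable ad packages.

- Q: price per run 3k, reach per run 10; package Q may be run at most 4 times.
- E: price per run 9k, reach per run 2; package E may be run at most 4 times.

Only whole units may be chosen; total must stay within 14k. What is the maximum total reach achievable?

40

Q has the best ratio (10/3); taking only Q gives at most 4×10 = 40 (stopped by the price limit).
Optimal: 4×Q: price 12 ≤ 14, reach 4·10 = 40.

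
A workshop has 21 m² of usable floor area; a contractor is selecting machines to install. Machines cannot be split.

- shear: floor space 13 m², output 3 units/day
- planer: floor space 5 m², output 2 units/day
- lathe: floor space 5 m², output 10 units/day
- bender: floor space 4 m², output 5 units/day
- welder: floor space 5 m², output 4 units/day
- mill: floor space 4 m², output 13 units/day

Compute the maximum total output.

Allowing fractional choices, the relaxed optimum would be about 33.2, but machines are indivisible.
lathe + bender + welder + mill: floor space 5 + 4 + 5 + 4 = 18 ≤ 21, output 10 + 5 + 4 + 13 = 32.
planer + lathe + welder + mill: floor space 5 + 5 + 5 + 4 = 19 ≤ 21, output 2 + 10 + 4 + 13 = 29.
planer + lathe + bender + mill: floor space 5 + 5 + 4 + 4 = 18 ≤ 21, output 2 + 10 + 5 + 13 = 30.
Best is lathe, bender, welder, and mill with total output 32.

32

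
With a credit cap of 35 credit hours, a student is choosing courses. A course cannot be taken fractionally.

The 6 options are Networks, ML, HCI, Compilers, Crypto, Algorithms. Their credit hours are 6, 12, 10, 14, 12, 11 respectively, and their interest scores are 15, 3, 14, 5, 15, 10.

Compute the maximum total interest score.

44

This is an integer program with binary decision variables.
Allowing fractional choices, the relaxed optimum would be about 50.4, but courses are indivisible.
Networks + Crypto + Algorithms: credit hours 6 + 12 + 11 = 29 ≤ 35, interest score 15 + 15 + 10 = 40.
Networks + HCI + Algorithms: credit hours 6 + 10 + 11 = 27 ≤ 35, interest score 15 + 14 + 10 = 39.
Networks + HCI + Crypto: credit hours 6 + 10 + 12 = 28 ≤ 35, interest score 15 + 14 + 15 = 44.
Best is Networks, HCI, and Crypto with total interest score 44.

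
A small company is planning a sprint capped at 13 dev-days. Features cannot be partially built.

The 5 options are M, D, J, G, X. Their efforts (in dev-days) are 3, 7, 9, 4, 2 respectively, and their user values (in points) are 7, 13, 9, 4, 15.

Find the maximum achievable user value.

35

Take M, D, and X: effort 3 + 7 + 2 = 12 ≤ 13, user value 7 + 13 + 15 = 35.
No other feasible combination does better.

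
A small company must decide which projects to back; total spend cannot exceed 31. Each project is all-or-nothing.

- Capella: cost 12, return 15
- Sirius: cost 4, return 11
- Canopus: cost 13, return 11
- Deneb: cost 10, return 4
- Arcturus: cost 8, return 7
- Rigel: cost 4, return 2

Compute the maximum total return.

This is a 0-1 knapsack instance.
Allowing fractional choices, the relaxed optimum would be about 38.9, but projects are indivisible.
Capella + Sirius + Canopus: cost 12 + 4 + 13 = 29 ≤ 31, return 15 + 11 + 11 = 37.
Capella + Sirius + Arcturus + Rigel: cost 12 + 4 + 8 + 4 = 28 ≤ 31, return 15 + 11 + 7 + 2 = 35.
Best is Capella, Sirius, and Canopus with total return 37.

37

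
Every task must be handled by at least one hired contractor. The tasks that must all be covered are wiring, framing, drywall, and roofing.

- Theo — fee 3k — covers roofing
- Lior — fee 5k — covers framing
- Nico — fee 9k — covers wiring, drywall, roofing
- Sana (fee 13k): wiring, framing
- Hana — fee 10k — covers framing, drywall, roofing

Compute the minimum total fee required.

Choose Lior and Nico: together they cover wiring, framing, drywall, roofing — every task.
Total fee: 5 + 9 = 14.

14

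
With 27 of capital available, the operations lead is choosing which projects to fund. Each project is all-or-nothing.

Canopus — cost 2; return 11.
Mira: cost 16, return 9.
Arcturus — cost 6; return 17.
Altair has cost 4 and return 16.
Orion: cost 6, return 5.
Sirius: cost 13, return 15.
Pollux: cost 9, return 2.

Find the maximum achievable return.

59

Take Canopus, Arcturus, Altair, and Sirius: cost 2 + 6 + 4 + 13 = 25 ≤ 27, return 11 + 17 + 16 + 15 = 59.
No other feasible combination does better.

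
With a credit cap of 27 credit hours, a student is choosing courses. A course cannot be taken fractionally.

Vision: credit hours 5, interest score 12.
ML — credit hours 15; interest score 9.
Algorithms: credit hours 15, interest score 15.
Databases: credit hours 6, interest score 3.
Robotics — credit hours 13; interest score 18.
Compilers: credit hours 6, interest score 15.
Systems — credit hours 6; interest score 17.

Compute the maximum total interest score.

Vision + Databases + Compilers + Systems: credit hours 5 + 6 + 6 + 6 = 23 ≤ 27, interest score 12 + 3 + 15 + 17 = 47.
Robotics + Compilers + Systems: credit hours 13 + 6 + 6 = 25 ≤ 27, interest score 18 + 15 + 17 = 50.
Vision + Robotics + Systems: credit hours 5 + 13 + 6 = 24 ≤ 27, interest score 12 + 18 + 17 = 47.
Best is Robotics, Compilers, and Systems with total interest score 50.

50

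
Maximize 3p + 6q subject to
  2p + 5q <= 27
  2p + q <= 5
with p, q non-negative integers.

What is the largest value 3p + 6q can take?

30

(p,q)=(0,5): 2·0+5·5=25≤27, 2·0+1·5=5≤5, objective 30.
(p,q)=(0,4): 2·0+5·4=20≤27, 2·0+1·4=4≤5, objective 24.
No feasible integer point exceeds 30.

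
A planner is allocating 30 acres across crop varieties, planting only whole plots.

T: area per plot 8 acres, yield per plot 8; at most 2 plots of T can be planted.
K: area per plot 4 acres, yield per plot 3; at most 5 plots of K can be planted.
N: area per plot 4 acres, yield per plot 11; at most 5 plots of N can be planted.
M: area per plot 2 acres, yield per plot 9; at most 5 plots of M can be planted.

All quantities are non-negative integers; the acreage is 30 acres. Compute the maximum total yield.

This is a bounded integer knapsack.
M has the best ratio (9/2); taking only M gives at most 5×9 = 45 (stopped by the supply cap of 5).
Mixing does better — 5×N and 5×M: area 30 ≤ 30, yield 5·11 + 5·9 = 100.

100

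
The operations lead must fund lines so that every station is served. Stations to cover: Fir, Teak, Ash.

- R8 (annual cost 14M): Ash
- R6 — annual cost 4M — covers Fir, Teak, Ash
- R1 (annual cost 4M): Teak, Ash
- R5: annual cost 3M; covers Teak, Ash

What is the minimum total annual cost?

R6 alone covers Fir, Teak, Ash — every station.
Total annual cost: 4.

4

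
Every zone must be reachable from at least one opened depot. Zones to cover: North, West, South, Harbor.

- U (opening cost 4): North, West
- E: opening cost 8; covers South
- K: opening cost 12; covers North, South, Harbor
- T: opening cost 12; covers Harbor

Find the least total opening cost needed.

16

Choose U and K: together they cover North, West, South, Harbor — every zone.
Total opening cost: 4 + 12 = 16.
No cover costs less than 16.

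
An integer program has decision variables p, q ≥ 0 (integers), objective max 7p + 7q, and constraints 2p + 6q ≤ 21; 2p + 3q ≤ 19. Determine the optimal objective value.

63

Relaxing integrality, the LP optimum is 66.50 at (p,q) = (9.5, 0), which is not an integer point.
(p,q)=(9,0): 2·9+6·0=18≤21, 2·9+3·0=18≤19, objective 63.
(p,q)=(8,0): 2·8+6·0=16≤21, 2·8+3·0=16≤19, objective 56.
The best lattice point is (9,0), giving 63.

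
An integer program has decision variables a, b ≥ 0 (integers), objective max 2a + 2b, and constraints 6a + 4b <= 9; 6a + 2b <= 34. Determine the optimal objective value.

Relaxing integrality, the LP optimum is 4.50 at (a,b) = (0, 2.25), which is not an integer point.
(a,b)=(0,2): 6·0+4·2=8≤9, 6·0+2·2=4≤34, objective 4.
(a,b)=(0,1): 6·0+4·1=4≤9, 6·0+2·1=2≤34, objective 2.
No feasible integer point exceeds 4.

4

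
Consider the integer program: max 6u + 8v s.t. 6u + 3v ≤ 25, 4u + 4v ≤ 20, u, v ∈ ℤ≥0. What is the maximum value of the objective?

40

(u,v)=(0,5): 6·0+3·5=15≤25, 4·0+4·5=20≤20, objective 40.
(u,v)=(1,4): 6·1+3·4=18≤25, 4·1+4·4=20≤20, objective 38.
(u,v)=(0,4): 6·0+3·4=12≤25, 4·0+4·4=16≤20, objective 32.
Maximum is 40 at (u,v)=(0,5).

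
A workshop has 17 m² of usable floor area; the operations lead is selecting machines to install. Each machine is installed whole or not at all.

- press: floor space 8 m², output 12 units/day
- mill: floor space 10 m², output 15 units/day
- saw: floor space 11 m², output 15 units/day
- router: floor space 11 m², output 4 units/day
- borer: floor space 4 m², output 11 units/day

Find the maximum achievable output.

26

Take mill and borer: floor space 10 + 4 = 14 ≤ 17, output 15 + 11 = 26.
No feasible combination exceeds this.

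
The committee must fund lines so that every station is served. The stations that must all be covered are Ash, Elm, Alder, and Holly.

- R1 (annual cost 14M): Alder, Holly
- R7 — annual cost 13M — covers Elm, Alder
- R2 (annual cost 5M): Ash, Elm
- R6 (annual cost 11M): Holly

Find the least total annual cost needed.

19

Choose R1 and R2: together they cover Ash, Elm, Alder, Holly — every station.
Total annual cost: 14 + 5 = 19.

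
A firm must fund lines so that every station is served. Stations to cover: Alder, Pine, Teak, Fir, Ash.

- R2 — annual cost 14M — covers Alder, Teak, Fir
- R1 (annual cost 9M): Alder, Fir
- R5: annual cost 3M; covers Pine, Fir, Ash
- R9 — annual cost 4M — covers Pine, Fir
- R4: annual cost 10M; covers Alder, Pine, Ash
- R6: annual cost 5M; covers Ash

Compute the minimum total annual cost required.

17

This is a weighted set-cover instance.
Choose R2 and R5: together they cover Alder, Pine, Teak, Fir, Ash — every station.
Total annual cost: 14 + 3 = 17.
No cover costs less than 17.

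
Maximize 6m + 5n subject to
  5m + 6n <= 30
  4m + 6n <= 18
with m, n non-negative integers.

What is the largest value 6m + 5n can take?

Relaxing integrality, the LP optimum is 27.00 at (m,n) = (4.5, 0), which is not an integer point.
(m,n)=(4,0) is feasible, giving 24.
(m,n)=(3,1) is feasible, giving 23.
(m,n)=(3,0) is feasible, giving 18.
Maximum is 24 at (m,n)=(4,0).

24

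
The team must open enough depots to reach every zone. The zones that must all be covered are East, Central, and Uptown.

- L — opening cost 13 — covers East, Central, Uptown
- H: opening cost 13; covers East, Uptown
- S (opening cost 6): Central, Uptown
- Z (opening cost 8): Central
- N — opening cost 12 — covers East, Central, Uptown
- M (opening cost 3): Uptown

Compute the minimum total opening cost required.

This is an integer covering problem.
The greedy cost-per-new-zone heuristic would pick S and N for 18, but a cheaper cover exists.
N alone covers East, Central, Uptown — every zone.
Total opening cost: 12.
No cover costs less than 12.

12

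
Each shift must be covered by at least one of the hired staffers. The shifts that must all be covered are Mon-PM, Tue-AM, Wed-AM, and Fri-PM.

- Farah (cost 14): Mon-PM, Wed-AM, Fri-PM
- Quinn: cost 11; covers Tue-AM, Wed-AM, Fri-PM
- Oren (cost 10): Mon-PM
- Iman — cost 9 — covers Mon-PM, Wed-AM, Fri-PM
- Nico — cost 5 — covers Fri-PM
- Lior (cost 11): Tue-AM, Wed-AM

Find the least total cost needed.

This is a weighted set-cover instance.
Choose Quinn and Iman: together they cover Mon-PM, Tue-AM, Wed-AM, Fri-PM — every shift.
Total cost: 11 + 9 = 20.
No cover costs less than 20.

20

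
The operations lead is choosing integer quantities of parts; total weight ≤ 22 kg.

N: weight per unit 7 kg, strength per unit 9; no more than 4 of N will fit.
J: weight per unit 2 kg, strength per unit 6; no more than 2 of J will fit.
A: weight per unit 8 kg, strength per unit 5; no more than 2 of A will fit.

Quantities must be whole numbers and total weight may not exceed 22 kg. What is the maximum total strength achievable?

Take 2×N and 2×J: weight 18 ≤ 22, strength 2·9 + 2·6 = 30.
J has the best ratio (6/2) and is taken to its limit of 2; remaining capacity is filled optimally with the others.

30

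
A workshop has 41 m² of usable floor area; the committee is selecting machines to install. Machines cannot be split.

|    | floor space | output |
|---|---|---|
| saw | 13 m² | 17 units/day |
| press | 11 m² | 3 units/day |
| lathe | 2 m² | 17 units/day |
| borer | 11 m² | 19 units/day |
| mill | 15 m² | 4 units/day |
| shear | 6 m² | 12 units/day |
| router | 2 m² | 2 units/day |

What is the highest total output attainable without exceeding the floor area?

67

saw + press + lathe + borer + router: floor space 13 + 11 + 2 + 11 + 2 = 39 ≤ 41, output 17 + 3 + 17 + 19 + 2 = 58.
saw + lathe + borer + shear: floor space 13 + 2 + 11 + 6 = 32 ≤ 41, output 17 + 17 + 19 + 12 = 65.
saw + lathe + borer + shear + router: floor space 13 + 2 + 11 + 6 + 2 = 34 ≤ 41, output 17 + 17 + 19 + 12 + 2 = 67.
Best is saw, lathe, borer, shear, and router with total output 67.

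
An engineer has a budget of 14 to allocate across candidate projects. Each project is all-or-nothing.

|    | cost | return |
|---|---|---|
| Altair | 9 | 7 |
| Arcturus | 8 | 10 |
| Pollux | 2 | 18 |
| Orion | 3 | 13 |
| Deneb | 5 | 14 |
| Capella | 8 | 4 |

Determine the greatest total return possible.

Allowing fractional choices, the relaxed optimum would be about 50.0, but projects are indivisible.
Altair + Pollux + Orion: cost 9 + 2 + 3 = 14 ≤ 14, return 7 + 18 + 13 = 38.
Arcturus + Pollux + Orion: cost 8 + 2 + 3 = 13 ≤ 14, return 10 + 18 + 13 = 41.
Pollux + Orion + Deneb: cost 2 + 3 + 5 = 10 ≤ 14, return 18 + 13 + 14 = 45.
Best is Pollux, Orion, and Deneb with total return 45.

45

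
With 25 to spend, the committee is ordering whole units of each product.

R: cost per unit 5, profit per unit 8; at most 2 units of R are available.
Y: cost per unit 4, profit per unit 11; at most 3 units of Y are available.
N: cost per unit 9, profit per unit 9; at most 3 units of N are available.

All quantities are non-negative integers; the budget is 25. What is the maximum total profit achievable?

Y has the best ratio (11/4); taking only Y gives at most 3×11 = 33 (stopped by the supply cap of 3).
Mixing does better — 2×R and 3×Y: cost 22 ≤ 25, profit 2·8 + 3·11 = 49.

49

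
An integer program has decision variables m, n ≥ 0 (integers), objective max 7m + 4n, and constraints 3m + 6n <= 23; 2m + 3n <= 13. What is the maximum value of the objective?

42

The continuous relaxation peaks at (6.5, 0) with value 45.50; rounding to a feasible lattice point costs some objective.
(m,n)=(6,0): 3·6+6·0=18≤23, 2·6+3·0=12≤13, objective 42.
(m,n)=(5,1): 3·5+6·1=21≤23, 2·5+3·1=13≤13, objective 39.
No feasible integer point exceeds 42.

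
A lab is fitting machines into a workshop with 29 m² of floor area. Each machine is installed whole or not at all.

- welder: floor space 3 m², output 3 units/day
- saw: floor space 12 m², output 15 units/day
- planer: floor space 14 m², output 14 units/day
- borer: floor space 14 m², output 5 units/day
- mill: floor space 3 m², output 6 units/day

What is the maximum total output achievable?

saw + planer: floor space 12 + 14 = 26 ≤ 29, output 15 + 14 = 29.
saw + planer + mill: floor space 12 + 14 + 3 = 29 ≤ 29, output 15 + 14 + 6 = 35.
welder + saw + planer: floor space 3 + 12 + 14 = 29 ≤ 29, output 3 + 15 + 14 = 32.
Best is saw, planer, and mill with total output 35.

35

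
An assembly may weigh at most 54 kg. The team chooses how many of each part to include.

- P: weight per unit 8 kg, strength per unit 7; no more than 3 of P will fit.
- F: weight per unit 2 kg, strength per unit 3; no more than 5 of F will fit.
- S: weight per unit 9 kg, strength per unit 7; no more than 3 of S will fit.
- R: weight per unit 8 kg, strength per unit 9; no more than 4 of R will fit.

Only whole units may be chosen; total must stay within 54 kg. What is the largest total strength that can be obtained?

This is a bounded integer knapsack.
5×F, 1×S, and 4×R: weight 51 ≤ 54, strength 5·3 + 1·7 + 4·9 = 58.
2×P, 3×F, and 4×R: weight 54 ≤ 54, strength 2·7 + 3·3 + 4·9 = 59.
Best is 59.

59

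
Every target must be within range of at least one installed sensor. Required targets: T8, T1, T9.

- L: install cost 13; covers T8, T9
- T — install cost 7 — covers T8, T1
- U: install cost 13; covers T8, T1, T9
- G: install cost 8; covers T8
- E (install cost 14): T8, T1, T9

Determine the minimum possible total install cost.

U alone covers T8, T1, T9 — every target.
Total install cost: 13.

13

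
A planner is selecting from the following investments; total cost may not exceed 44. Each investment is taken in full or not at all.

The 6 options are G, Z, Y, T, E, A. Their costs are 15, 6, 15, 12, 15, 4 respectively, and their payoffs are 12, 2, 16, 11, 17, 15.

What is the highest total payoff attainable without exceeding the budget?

This is an integer program with binary decision variables.
Take Z, Y, E, and A: cost 6 + 15 + 15 + 4 = 40 ≤ 44, payoff 2 + 16 + 17 + 15 = 50.
No other feasible combination does better.

50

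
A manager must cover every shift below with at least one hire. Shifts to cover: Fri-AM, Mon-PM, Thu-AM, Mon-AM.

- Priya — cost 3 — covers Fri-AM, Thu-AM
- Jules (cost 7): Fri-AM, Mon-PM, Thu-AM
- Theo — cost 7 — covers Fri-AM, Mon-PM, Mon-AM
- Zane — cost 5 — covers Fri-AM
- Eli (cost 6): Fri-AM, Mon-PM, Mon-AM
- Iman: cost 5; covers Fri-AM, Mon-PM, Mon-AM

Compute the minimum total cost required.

Choose Priya and Iman: together they cover Fri-AM, Mon-PM, Thu-AM, Mon-AM — every shift.
Total cost: 3 + 5 = 8.
No cover costs less than 8.

8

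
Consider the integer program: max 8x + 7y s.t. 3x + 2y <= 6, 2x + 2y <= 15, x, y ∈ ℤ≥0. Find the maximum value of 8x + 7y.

(x,y)=(0,3): 3·0+2·3=6≤6, 2·0+2·3=6≤15, objective 21.
(x,y)=(0,2): 3·0+2·2=4≤6, 2·0+2·2=4≤15, objective 14.
Maximum is 21 at (x,y)=(0,3).

21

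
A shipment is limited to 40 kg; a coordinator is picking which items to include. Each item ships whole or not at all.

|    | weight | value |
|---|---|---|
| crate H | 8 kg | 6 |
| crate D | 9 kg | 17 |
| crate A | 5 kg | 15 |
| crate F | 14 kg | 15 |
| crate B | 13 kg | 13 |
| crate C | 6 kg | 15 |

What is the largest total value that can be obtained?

62

Treat it as a binary knapsack problem.
crate A + crate F + crate B + crate C: weight 5 + 14 + 13 + 6 = 38 ≤ 40, value 15 + 15 + 13 + 15 = 58.
crate D + crate A + crate B + crate C: weight 9 + 5 + 13 + 6 = 33 ≤ 40, value 17 + 15 + 13 + 15 = 60.
crate D + crate A + crate F + crate C: weight 9 + 5 + 14 + 6 = 34 ≤ 40, value 17 + 15 + 15 + 15 = 62.
Best is crate D, crate A, crate F, and crate C with total value 62.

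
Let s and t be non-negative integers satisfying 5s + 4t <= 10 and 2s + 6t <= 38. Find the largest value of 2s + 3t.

6

Relaxing integrality, the LP optimum is 7.50 at (s,t) = (0, 2.5), which is not an integer point.
(s,t)=(0,2): 5·0+4·2=8≤10, 2·0+6·2=12≤38, objective 6.
(s,t)=(1,1): 5·1+4·1=9≤10, 2·1+6·1=8≤38, objective 5.
No feasible integer point exceeds 6.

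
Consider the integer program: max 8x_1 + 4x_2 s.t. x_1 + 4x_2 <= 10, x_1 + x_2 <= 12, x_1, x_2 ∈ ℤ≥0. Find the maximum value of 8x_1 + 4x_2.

80

(x_1,x_2)=(10,0): 1·10+4·0=10≤10, 1·10+1·0=10≤12, objective 80.
(x_1,x_2)=(9,0): 1·9+4·0=9≤10, 1·9+1·0=9≤12, objective 72.
The best lattice point is (10,0), giving 80.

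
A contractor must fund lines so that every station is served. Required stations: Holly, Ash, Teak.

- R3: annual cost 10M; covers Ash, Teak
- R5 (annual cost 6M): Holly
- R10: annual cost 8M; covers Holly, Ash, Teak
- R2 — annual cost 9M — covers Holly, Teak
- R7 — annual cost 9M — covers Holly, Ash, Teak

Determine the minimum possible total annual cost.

R10 alone covers Holly, Ash, Teak — every station.
Total annual cost: 8.
No cover costs less than 8.

8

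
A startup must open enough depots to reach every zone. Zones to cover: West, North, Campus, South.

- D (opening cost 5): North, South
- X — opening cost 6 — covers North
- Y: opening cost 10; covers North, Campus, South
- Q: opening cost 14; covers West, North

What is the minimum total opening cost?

This is a weighted set-cover instance.
The greedy cost-per-new-zone heuristic would pick D, Y, and Q for 29, but a cheaper cover exists.
Choose Y and Q: together they cover West, North, Campus, South — every zone.
Total opening cost: 10 + 14 = 24.
No cover costs less than 24.

24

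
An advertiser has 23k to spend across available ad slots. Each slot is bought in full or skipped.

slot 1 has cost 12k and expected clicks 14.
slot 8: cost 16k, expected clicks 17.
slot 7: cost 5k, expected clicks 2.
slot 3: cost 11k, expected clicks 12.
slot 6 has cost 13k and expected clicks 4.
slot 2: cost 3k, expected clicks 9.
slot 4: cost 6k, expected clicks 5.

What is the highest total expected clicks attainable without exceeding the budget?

28

This is a 0-1 knapsack instance.
Allowing fractional choices, the relaxed optimum would be about 31.7, but ad slots are indivisible.
slot 1 + slot 2 + slot 4: cost 12 + 3 + 6 = 21 ≤ 23, expected clicks 14 + 9 + 5 = 28.
slot 3 + slot 2 + slot 4: cost 11 + 3 + 6 = 20 ≤ 23, expected clicks 12 + 9 + 5 = 26.
slot 8 + slot 2: cost 16 + 3 = 19 ≤ 23, expected clicks 17 + 9 = 26.
Best is slot 1, slot 2, and slot 4 with total expected clicks 28.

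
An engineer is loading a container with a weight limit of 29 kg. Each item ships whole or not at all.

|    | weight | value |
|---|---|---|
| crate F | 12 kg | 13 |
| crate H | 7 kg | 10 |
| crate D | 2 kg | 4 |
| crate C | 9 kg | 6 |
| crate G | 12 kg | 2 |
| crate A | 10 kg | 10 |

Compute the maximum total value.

33

Treat it as a binary knapsack problem.
Allowing fractional choices, the relaxed optimum would be about 35.0, but items are indivisible.
crate F + crate H + crate A: weight 12 + 7 + 10 = 29 ≤ 29, value 13 + 10 + 10 = 33.
crate H + crate D + crate C + crate A: weight 7 + 2 + 9 + 10 = 28 ≤ 29, value 10 + 4 + 6 + 10 = 30.
Best is crate F, crate H, and crate A with total value 33.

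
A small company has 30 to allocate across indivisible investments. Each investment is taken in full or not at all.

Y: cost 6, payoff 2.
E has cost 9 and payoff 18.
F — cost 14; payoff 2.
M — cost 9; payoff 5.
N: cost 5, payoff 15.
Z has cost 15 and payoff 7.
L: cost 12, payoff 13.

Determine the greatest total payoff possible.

Take E, N, and L: cost 9 + 5 + 12 = 26 ≤ 30, payoff 18 + 15 + 13 = 46.
No other feasible combination does better.

46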